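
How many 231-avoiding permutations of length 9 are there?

For any fixed pattern of length 3, the pattern-avoiding permutations of [9] number C_9.
C_9 = 4862.

4862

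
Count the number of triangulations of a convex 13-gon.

58786

Triangulations of a convex m-gon are counted by C_{m−2}; with m = 13 this is C_11.
C_11 = 58786.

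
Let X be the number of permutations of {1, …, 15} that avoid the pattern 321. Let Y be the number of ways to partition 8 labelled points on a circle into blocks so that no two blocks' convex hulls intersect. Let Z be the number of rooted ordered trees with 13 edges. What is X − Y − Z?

8950515

For any fixed pattern of length 3, the pattern-avoiding permutations of [15] number C_15. So X = C_15 = 9694845.
Non-crossing partitions of an n-element set are counted by C_n; here n = 8. So Y = C_8 = 1430.
Rooted ordered trees with n edges are counted by C_n; here n = 13. So Z = C_13 = 742900.
X − Y − Z = 9694845 − 1430 − 742900 = 8950515.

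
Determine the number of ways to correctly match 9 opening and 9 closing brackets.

4862

Balanced strings of n pairs of brackets are counted by C_n; here n = 9.
C_9 = C_8 · 2(2·8+1)/(8+2) = 1430 · 34/10 = 4862.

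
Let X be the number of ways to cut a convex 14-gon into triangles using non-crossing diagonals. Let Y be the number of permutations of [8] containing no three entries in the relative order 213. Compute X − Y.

The number of triangulations of a 14-gon is the Catalan number C_12 (index = sides − 2). So X = C_12 = 208012.
For any fixed pattern of length 3, the pattern-avoiding permutations of [8] number C_8. So Y = C_8 = 1430.
X − Y = 208012 − 1430 = 206582.

206582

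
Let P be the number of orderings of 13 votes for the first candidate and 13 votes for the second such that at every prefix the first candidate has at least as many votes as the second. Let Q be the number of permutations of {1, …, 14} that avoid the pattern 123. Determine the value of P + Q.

Ballot sequences with n votes each where one side never trails are Dyck words, counted by C_n; here n = 13. So P = C_13 = 742900.
Permutations of [n] avoiding any single length-3 pattern are counted by C_n; here n = 14. So Q = C_14 = 2674440.
P + Q = 742900 + 2674440 = 3417340.

3417340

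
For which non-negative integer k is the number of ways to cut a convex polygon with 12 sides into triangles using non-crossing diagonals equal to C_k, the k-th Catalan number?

Triangulations of a convex m-gon are counted by C_{m−2}; with m = 12 this is C_10.

10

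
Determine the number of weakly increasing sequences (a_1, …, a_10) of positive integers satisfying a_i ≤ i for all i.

Weakly increasing sequences with a_i ≤ i biject with Dyck paths of semilength 10, so there are C_10.
C_10 = 16796.

16796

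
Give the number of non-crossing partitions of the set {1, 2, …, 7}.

429

Non-crossing partitions of an n-element set are counted by C_n; here n = 7.
C_7 = C_6 · 2(2·6+1)/(6+2) = 132 · 26/8 = 429.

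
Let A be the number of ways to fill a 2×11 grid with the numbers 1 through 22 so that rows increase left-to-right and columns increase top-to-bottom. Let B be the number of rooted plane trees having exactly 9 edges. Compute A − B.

53924

Standard Young tableaux of shape 2×n are counted by C_n; here n = 11. So A = C_11 = 58786.
A rooted plane tree with 9 edges has 10 nodes, and the count is C_9. So B = C_9 = 4862.
A − B = 58786 − 4862 = 53924.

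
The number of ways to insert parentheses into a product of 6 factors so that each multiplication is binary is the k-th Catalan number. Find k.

Ways to associate a product of 6 factors correspond to binary trees on 6 leaves, so the count is C_5.

5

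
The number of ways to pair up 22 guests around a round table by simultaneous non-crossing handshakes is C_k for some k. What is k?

With 22 = 2·11 people, non-crossing handshake pairings are non-crossing perfect matchings on a circle, counted by C_11.

11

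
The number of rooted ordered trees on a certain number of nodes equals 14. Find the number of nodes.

Rooted ordered trees on m nodes are counted by C_{m−1}, and C_4 = 14.
So the index is 4, and the number of nodes is 4 + 1 = 5.

5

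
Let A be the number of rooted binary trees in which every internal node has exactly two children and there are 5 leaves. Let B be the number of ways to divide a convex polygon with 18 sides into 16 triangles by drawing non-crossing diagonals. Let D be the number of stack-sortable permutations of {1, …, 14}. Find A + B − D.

A full binary tree with L leaves has L−1 internal nodes and is counted by C_{L−1}; L = 5 gives C_4. So A = C_4 = 14.
The number of triangulations of an 18-gon is the Catalan number C_16 (index = sides − 2). So B = C_16 = 35357670.
By Knuth's characterisation, the stack-sortable permutations of length 14 are the 231-avoiders, numbering C_14. So D = C_14 = 2674440.
A + B − D = 14 + 35357670 − 2674440 = 32683244.

32683244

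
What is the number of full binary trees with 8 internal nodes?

The number of full binary trees on 8 internal nodes is the Catalan number C_8.
C_8 = C_7 · 2(2·7+1)/(7+2) = 429 · 30/9 = 1430.

1430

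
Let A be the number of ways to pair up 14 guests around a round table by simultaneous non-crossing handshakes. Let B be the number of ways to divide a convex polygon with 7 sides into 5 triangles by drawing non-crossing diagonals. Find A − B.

387

Non-crossing handshake pairings of 2n people are counted by C_n; 14 people gives n = 7. So A = C_7 = 429.
Triangulations of a convex m-gon are counted by C_{m−2}; with m = 7 this is C_5. So B = C_5 = 42.
A − B = 429 − 42 = 387.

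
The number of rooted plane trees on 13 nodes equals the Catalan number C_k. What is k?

12

Rooted ordered (plane) trees on m nodes have m−1 edges and are counted by C_{m−1}; m = 13 gives C_12.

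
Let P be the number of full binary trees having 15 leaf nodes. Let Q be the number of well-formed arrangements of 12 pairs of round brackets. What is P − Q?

Full binary trees with 15 leaves have 15−1 = 14 internal nodes, so there are C_14 of them. So P = C_14 = 2674440.
Balanced strings of n pairs of brackets are counted by C_n; here n = 12. So Q = C_12 = 208012.
P − Q = 2674440 − 208012 = 2466428.

2466428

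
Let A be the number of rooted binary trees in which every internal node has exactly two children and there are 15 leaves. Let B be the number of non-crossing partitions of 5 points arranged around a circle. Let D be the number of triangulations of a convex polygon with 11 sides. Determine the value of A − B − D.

2669536

A full binary tree with L leaves has L−1 internal nodes and is counted by C_{L−1}; L = 15 gives C_14. So A = C_14 = 2674440.
The non-crossing partitions of [5] form a lattice of size C_5. So B = C_5 = 42.
A convex 11-gon is triangulated into 9 triangles, and the number of such triangulations is the Catalan number C_{11−2} = C_9. So D = C_9 = 4862.
A − B − D = 2674440 − 42 − 4862 = 2669536.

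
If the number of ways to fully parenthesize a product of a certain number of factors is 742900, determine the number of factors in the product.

Parenthesizations of m factors are counted by C_{m−1}. Since C_13 = 742900, the index is 13.
So the index is 13, and the number of factors is 13 + 1 = 14.

14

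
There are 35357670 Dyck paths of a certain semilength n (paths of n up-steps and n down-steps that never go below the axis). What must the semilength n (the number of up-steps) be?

16

Dyck paths of semilength n are counted by C_n. The Catalan number equal to 35357670 is C_16.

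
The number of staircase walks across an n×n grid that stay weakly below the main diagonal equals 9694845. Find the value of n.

Such diagonal-avoiding paths in an n×n grid are counted by C_n, and C_15 = 9694845.

15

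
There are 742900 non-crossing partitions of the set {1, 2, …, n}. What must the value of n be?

Non-crossing partitions of [n] are counted by C_n; 742900 = C_13.

13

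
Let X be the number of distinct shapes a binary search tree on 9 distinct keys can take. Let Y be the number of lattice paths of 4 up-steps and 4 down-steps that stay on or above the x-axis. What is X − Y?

Rooted binary trees with 9 nodes (each child slot possibly empty) number C_9. So X = C_9 = 4862.
A Dyck path with 4 up-steps and 4 down-steps has semilength 4, so there are C_4 of them. So Y = C_4 = 14.
X − Y = 4862 − 14 = 4848.

4848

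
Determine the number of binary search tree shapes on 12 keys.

Rooted binary trees with 12 nodes (each child slot possibly empty) number C_12.
C_12 = C_11 · 2(2·11+1)/(11+2) = 58786 · 46/13 = 208012.

208012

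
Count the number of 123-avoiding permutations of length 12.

For any fixed pattern of length 3, the pattern-avoiding permutations of [12] number C_12.
C_12 = C(24,12)/13 = 2704156/13 = 208012.

208012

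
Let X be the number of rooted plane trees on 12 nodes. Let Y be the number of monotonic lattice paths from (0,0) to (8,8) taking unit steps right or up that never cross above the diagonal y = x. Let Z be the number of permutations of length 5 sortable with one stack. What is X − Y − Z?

57314

Rooted ordered (plane) trees on m nodes have m−1 edges and are counted by C_{m−1}; m = 12 gives C_11. So X = C_11 = 58786.
Monotone paths in an n×n grid that stay weakly below the diagonal are counted by C_n; here n = 8. So Y = C_8 = 1430.
Stack-sortable permutations are exactly the 231-avoiding ones, counted by C_n; here n = 5. So Z = C_5 = 42.
X − Y − Z = 58786 − 1430 − 42 = 57314.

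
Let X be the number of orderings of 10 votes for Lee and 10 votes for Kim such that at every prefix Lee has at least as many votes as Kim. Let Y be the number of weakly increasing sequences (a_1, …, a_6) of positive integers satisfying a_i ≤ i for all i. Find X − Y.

16664

Reading a vote for the leader as '(' and for the other as ')' turns such a sequence into a balanced string of 10 pairs, so the count is C_10. So X = C_10 = 16796.
Such sub-staircase sequences of length n are counted by C_n; here n = 6. So Y = C_6 = 132.
X − Y = 16796 − 132 = 16664.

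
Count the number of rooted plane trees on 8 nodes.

Rooted ordered (plane) trees on m nodes have m−1 edges and are counted by C_{m−1}; m = 8 gives C_7.
C_7 = C(14,7)/8 = 3432/8 = 429.

429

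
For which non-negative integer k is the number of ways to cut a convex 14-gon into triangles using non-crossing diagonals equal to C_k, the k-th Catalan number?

12

The number of triangulations of a 14-gon is the Catalan number C_12 (index = sides − 2).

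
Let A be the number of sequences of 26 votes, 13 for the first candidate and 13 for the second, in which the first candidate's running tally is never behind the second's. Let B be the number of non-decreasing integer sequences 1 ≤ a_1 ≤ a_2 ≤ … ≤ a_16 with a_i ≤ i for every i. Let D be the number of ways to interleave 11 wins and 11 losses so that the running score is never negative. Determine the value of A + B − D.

Reading a vote for the leader as '(' and for the other as ')' turns such a sequence into a balanced string of 13 pairs, so the count is C_13. So A = C_13 = 742900.
Such sub-staircase sequences of length n are counted by C_n; here n = 16. So B = C_16 = 35357670.
Reading a vote for the leader as '(' and for the other as ')' turns such a sequence into a balanced string of 11 pairs, so the count is C_11. So D = C_11 = 58786.
A + B − D = 742900 + 35357670 − 58786 = 36041784.

36041784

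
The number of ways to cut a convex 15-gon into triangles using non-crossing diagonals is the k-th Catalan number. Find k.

13

The number of triangulations of a 15-gon is the Catalan number C_13 (index = sides − 2).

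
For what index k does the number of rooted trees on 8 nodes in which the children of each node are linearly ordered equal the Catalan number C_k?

7

Rooted ordered (plane) trees on m nodes have m−1 edges and are counted by C_{m−1}; m = 8 gives C_7.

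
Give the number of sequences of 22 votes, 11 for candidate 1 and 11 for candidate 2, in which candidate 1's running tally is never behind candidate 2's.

Reading a vote for the leader as '(' and for the other as ')' turns such a sequence into a balanced string of 11 pairs, so the count is C_11.
C_11 = C(22,11)/12 = 705432/12 = 58786.

58786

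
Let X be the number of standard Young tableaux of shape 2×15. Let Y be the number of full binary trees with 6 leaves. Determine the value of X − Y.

By the hook-length formula (or a Dyck-path bijection), SYT of shape 2×15 number C_15. So X = C_15 = 9694845.
A full binary tree with L leaves has L−1 internal nodes and is counted by C_{L−1}; L = 6 gives C_5. So Y = C_5 = 42.
X − Y = 9694845 − 42 = 9694803.

9694803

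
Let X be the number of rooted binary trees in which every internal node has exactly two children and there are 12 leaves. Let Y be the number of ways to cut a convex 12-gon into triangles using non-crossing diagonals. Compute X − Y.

Full binary trees with 12 leaves have 12−1 = 11 internal nodes, so there are C_11 of them. So X = C_11 = 58786.
Triangulations of a convex m-gon are counted by C_{m−2}; with m = 12 this is C_10. So Y = C_10 = 16796.
X − Y = 58786 − 16796 = 41990.

41990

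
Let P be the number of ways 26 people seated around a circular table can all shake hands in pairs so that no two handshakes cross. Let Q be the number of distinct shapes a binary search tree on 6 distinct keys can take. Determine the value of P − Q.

742768

Non-crossing handshake pairings of 2n people are counted by C_n; 26 people gives n = 13. So P = C_13 = 742900.
There are C_n binary search tree shapes on n keys; with n = 6 that is C_6. So Q = C_6 = 132.
P − Q = 742900 − 132 = 742768.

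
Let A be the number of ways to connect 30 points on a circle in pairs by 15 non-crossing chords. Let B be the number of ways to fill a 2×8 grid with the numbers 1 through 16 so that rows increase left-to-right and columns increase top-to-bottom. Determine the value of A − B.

Non-crossing perfect matchings of 2n points on a circle are counted by C_n; with 30 points, n = 15. So A = C_15 = 9694845.
By the hook-length formula (or a Dyck-path bijection), SYT of shape 2×8 number C_8. So B = C_8 = 1430.
A − B = 9694845 − 1430 = 9693415.

9693415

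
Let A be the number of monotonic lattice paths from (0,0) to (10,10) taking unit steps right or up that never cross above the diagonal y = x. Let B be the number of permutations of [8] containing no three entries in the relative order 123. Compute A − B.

Sub-diagonal monotone paths from (0,0) to (10,10) biject with Dyck paths of semilength 10, giving C_10. So A = C_10 = 16796.
For any fixed pattern of length 3, the pattern-avoiding permutations of [8] number C_8. So B = C_8 = 1430.
A − B = 16796 − 1430 = 15366.

15366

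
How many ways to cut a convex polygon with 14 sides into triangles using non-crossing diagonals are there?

The number of triangulations of a 14-gon is the Catalan number C_12 (index = sides − 2).
C_12 = C(24,12)/13 = 2704156/13 = 208012.

208012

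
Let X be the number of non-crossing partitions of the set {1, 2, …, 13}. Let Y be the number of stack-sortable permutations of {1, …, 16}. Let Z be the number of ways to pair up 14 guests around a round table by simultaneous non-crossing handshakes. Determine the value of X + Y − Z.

36100141

Non-crossing partitions of an n-element set are counted by C_n; here n = 13. So X = C_13 = 742900.
Stack-sortable permutations are exactly the 231-avoiding ones, counted by C_n; here n = 16. So Y = C_16 = 35357670.
Non-crossing handshake pairings of 2n people are counted by C_n; 14 people gives n = 7. So Z = C_7 = 429.
X + Y − Z = 742900 + 35357670 − 429 = 36100141.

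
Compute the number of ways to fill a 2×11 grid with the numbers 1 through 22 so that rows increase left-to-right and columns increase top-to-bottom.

58786

Standard Young tableaux of shape 2×n are counted by C_n; here n = 11.
C_11 = C(22,11)/12 = 705432/12 = 58786.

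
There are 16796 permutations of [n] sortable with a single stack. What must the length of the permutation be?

10

Stack-sortable permutations of [n] are counted by C_n, and C_10 = 16796.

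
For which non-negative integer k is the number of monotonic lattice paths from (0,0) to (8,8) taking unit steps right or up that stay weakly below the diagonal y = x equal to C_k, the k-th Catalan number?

8

Monotone paths in an n×n grid that stay weakly below the diagonal are counted by C_n; here n = 8.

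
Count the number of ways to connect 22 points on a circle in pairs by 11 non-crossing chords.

Pairing 22 circle points by 11 non-crossing chords gives C_11 matchings.
C_11 = C(22,11)/12 = 705432/12 = 58786.

58786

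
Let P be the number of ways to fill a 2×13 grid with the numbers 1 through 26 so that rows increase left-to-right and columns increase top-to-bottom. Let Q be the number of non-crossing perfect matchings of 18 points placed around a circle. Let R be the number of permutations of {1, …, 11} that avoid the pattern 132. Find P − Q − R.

By the hook-length formula (or a Dyck-path bijection), SYT of shape 2×13 number C_13. So P = C_13 = 742900.
Non-crossing perfect matchings of 2n points on a circle are counted by C_n; with 18 points, n = 9. So Q = C_9 = 4862.
Permutations of [n] avoiding any single length-3 pattern are counted by C_n; here n = 11. So R = C_11 = 58786.
P − Q − R = 742900 − 4862 − 58786 = 679252.

679252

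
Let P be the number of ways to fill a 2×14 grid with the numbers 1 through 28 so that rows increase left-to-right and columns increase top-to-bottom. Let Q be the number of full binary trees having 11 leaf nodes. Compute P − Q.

Standard Young tableaux of shape 2×n are counted by C_n; here n = 14. So P = C_14 = 2674440.
Full binary trees with 11 leaves have 11−1 = 10 internal nodes, so there are C_10 of them. So Q = C_10 = 16796.
P − Q = 2674440 − 16796 = 2657644.

2657644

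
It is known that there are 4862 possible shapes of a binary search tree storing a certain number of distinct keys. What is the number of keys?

Binary search tree shapes on n keys are counted by C_n; 4862 = C_9.

9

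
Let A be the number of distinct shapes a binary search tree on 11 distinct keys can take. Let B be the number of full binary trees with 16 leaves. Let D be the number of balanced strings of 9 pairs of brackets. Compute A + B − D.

9748769

Rooted binary trees with 11 nodes (each child slot possibly empty) number C_11. So A = C_11 = 58786.
Full binary trees with 16 leaves have 16−1 = 15 internal nodes, so there are C_15 of them. So B = C_15 = 9694845.
With 9 pairs the number of balanced bracket strings is the Catalan number C_9. So D = C_9 = 4862.
A + B − D = 58786 + 9694845 − 4862 = 9748769.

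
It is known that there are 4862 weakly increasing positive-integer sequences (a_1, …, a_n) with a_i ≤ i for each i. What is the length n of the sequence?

Such sub-staircase sequences of length n are counted by C_n. The Catalan number equal to 4862 is C_9.

9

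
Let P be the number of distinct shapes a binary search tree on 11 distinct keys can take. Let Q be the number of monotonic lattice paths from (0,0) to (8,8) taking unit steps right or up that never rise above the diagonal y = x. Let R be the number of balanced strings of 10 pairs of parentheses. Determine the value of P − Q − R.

There are C_n binary search tree shapes on n keys; with n = 11 that is C_11. So P = C_11 = 58786.
Sub-diagonal monotone paths from (0,0) to (8,8) biject with Dyck paths of semilength 8, giving C_8. So Q = C_8 = 1430.
Balanced strings of n pairs of brackets are counted by C_n; here n = 10. So R = C_10 = 16796.
P − Q − R = 58786 − 1430 − 16796 = 40560.

40560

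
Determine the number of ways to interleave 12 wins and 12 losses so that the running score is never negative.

Reading a vote for the leader as '(' and for the other as ')' turns such a sequence into a balanced string of 12 pairs, so the count is C_12.
C_12 = C(24,12)/13 = 2704156/13 = 208012.

208012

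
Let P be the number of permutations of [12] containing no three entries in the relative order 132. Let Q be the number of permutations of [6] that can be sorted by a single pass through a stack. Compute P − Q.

Permutations of [n] avoiding any single length-3 pattern are counted by C_n; here n = 12. So P = C_12 = 208012.
By Knuth's characterisation, the stack-sortable permutations of length 6 are the 231-avoiders, numbering C_6. So Q = C_6 = 132.
P − Q = 208012 − 132 = 207880.

207880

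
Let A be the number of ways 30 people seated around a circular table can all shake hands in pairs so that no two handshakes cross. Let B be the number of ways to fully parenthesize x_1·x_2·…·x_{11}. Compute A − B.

With 30 = 2·15 people, non-crossing handshake pairings are non-crossing perfect matchings on a circle, counted by C_15. So A = C_15 = 9694845.
Ways to associate a product of 11 factors correspond to binary trees on 11 leaves, so the count is C_10. So B = C_10 = 16796.
A − B = 9694845 − 16796 = 9678049.

9678049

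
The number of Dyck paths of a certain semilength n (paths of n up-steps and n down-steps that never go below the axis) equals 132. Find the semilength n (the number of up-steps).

6

Dyck paths of semilength n are counted by C_n, and C_6 = 132.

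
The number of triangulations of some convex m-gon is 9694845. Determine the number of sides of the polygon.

17

Triangulations of a convex m-gon are counted by C_{m−2}, and C_15 = 9694845.
So m − 2 = 15, giving m = 17 sides.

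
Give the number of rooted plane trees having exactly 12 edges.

Rooted ordered trees with n edges are counted by C_n; here n = 12.
C_12 = C(24,12)/13 = 2704156/13 = 208012.

208012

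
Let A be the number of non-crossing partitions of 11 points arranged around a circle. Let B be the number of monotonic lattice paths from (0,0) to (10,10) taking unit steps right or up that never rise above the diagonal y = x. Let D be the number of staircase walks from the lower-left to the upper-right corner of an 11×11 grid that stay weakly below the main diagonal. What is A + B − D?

16796

Non-crossing partitions of an n-element set are counted by C_n; here n = 11. So A = C_11 = 58786.
Monotone paths in an n×n grid that stay weakly below the diagonal are counted by C_n; here n = 10. So B = C_10 = 16796.
Monotone paths in an n×n grid that stay weakly below the diagonal are counted by C_n; here n = 11. So D = C_11 = 58786.
A + B − D = 58786 + 16796 − 58786 = 16796.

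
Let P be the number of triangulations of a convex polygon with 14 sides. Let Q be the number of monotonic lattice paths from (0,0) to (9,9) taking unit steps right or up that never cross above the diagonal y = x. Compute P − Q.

Triangulations of a convex m-gon are counted by C_{m−2}; with m = 14 this is C_12. So P = C_12 = 208012.
Monotone paths in an n×n grid that stay weakly below the diagonal are counted by C_n; here n = 9. So Q = C_9 = 4862.
P − Q = 208012 − 4862 = 203150.

203150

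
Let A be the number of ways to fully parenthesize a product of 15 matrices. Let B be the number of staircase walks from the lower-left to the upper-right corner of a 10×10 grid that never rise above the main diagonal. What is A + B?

2691236

Bracketing 15 factors into binary products is counted by C_{15−1} = C_14. So A = C_14 = 2674440.
Monotone paths in an n×n grid that stay weakly below the diagonal are counted by C_n; here n = 10. So B = C_10 = 16796.
A + B = 2674440 + 16796 = 2691236.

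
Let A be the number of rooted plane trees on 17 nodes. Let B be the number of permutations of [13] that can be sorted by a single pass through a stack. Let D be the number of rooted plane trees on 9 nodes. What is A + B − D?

36099140

A rooted plane tree on 17 nodes has 16 edges, and such trees are counted by C_16. So A = C_16 = 35357670.
Stack-sortable permutations are exactly the 231-avoiding ones, counted by C_n; here n = 13. So B = C_13 = 742900.
Rooted ordered (plane) trees on m nodes have m−1 edges and are counted by C_{m−1}; m = 9 gives C_8. So D = C_8 = 1430.
A + B − D = 35357670 + 742900 − 1430 = 36099140.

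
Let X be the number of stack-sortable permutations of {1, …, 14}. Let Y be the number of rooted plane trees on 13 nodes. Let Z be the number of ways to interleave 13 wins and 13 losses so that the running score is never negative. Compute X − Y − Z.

By Knuth's characterisation, the stack-sortable permutations of length 14 are the 231-avoiders, numbering C_14. So X = C_14 = 2674440.
Rooted ordered (plane) trees on m nodes have m−1 edges and are counted by C_{m−1}; m = 13 gives C_12. So Y = C_12 = 208012.
Ballot sequences with n votes each where one side never trails are Dyck words, counted by C_n; here n = 13. So Z = C_13 = 742900.
X − Y − Z = 2674440 − 208012 − 742900 = 1723528.

1723528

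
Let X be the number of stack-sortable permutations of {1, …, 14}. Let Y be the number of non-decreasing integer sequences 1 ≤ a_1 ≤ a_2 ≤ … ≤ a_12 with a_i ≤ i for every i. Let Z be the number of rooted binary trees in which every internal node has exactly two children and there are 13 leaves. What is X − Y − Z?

2258416

Stack-sortable permutations are exactly the 231-avoiding ones, counted by C_n; here n = 14. So X = C_14 = 2674440.
Such sub-staircase sequences of length n are counted by C_n; here n = 12. So Y = C_12 = 208012.
Full binary trees with 13 leaves have 13−1 = 12 internal nodes, so there are C_12 of them. So Z = C_12 = 208012.
X − Y − Z = 2674440 − 208012 − 208012 = 2258416.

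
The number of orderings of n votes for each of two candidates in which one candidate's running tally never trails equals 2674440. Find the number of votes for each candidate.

14

Such ballot sequences with n votes each are counted by C_n. The Catalan number equal to 2674440 is C_14.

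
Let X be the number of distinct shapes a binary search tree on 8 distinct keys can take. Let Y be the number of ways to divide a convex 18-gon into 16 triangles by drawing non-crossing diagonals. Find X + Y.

35359100

Rooted binary trees with 8 nodes (each child slot possibly empty) number C_8. So X = C_8 = 1430.
The number of triangulations of an 18-gon is the Catalan number C_16 (index = sides − 2). So Y = C_16 = 35357670.
X + Y = 1430 + 35357670 = 35359100.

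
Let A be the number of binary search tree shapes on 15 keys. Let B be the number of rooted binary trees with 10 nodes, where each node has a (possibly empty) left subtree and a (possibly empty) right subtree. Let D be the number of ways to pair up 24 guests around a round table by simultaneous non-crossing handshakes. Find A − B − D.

9470037

There are C_n binary search tree shapes on n keys; with n = 15 that is C_15. So A = C_15 = 9694845.
There are C_n binary search tree shapes on n keys; with n = 10 that is C_10. So B = C_10 = 16796.
With 24 = 2·12 people, non-crossing handshake pairings are non-crossing perfect matchings on a circle, counted by C_12. So D = C_12 = 208012.
A − B − D = 9694845 − 16796 − 208012 = 9470037.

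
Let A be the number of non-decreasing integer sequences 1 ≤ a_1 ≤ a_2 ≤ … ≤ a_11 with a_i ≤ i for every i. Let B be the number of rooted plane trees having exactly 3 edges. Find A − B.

Weakly increasing sequences with a_i ≤ i biject with Dyck paths of semilength 11, so there are C_11. So A = C_11 = 58786.
Rooted ordered trees with n edges are counted by C_n; here n = 3. So B = C_3 = 5.
A − B = 58786 − 5 = 58781.

58781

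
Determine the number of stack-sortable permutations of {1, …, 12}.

208012

Stack-sortable permutations are exactly the 231-avoiding ones, counted by C_n; here n = 12.
C_12 = C(24,12)/13 = 2704156/13 = 208012.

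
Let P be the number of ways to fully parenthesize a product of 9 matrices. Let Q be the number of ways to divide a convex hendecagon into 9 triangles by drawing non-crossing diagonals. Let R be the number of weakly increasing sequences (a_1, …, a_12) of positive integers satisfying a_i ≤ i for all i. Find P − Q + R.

204580

Parenthesizations of m factors correspond to full binary trees with m leaves, counted by C_{m−1}; m = 9 gives C_8. So P = C_8 = 1430.
A convex 11-gon is triangulated into 9 triangles, and the number of such triangulations is the Catalan number C_{11−2} = C_9. So Q = C_9 = 4862.
Such sub-staircase sequences of length n are counted by C_n; here n = 12. So R = C_12 = 208012.
P − Q + R = 1430 − 4862 + 208012 = 204580.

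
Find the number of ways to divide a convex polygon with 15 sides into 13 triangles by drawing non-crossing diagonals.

The number of triangulations of a 15-gon is the Catalan number C_13 (index = sides − 2).
C_13 = C_12 · 2(2·12+1)/(12+2) = 208012 · 50/14 = 742900.

742900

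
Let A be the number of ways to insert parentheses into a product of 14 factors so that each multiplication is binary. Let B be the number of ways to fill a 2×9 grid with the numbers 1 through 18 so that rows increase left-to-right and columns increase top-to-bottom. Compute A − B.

Parenthesizations of m factors correspond to full binary trees with m leaves, counted by C_{m−1}; m = 14 gives C_13. So A = C_13 = 742900.
Standard Young tableaux of shape 2×n are counted by C_n; here n = 9. So B = C_9 = 4862.
A − B = 742900 − 4862 = 738038.

738038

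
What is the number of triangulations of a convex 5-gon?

A convex 5-gon is triangulated into 3 triangles, and the number of such triangulations is the Catalan number C_{5−2} = C_3.
C_3 = 5.

5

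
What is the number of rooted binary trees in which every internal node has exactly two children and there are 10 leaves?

4862

Full binary trees with 10 leaves have 10−1 = 9 internal nodes, so there are C_9 of them.
C_9 = C(18,9)/10 = 48620/10 = 4862.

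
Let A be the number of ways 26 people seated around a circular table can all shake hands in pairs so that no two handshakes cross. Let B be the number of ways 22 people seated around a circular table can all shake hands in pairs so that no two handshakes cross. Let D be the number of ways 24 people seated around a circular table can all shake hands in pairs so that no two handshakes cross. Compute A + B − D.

593674

Non-crossing handshake pairings of 2n people are counted by C_n; 26 people gives n = 13. So A = C_13 = 742900.
Non-crossing handshake pairings of 2n people are counted by C_n; 22 people gives n = 11. So B = C_11 = 58786.
Non-crossing handshake pairings of 2n people are counted by C_n; 24 people gives n = 12. So D = C_12 = 208012.
A + B − D = 742900 + 58786 − 208012 = 593674.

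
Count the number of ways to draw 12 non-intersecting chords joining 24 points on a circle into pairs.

Non-crossing perfect matchings of 2n points on a circle are counted by C_n; with 24 points, n = 12.
C_12 = C_11 · 2(2·11+1)/(11+2) = 58786 · 46/13 = 208012.

208012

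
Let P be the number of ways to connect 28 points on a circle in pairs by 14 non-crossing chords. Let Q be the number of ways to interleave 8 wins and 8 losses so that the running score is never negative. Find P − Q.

2673010

Pairing 28 circle points by 14 non-crossing chords gives C_14 matchings. So P = C_14 = 2674440.
Ballot sequences with n votes each where one side never trails are Dyck words, counted by C_n; here n = 8. So Q = C_8 = 1430.
P − Q = 2674440 − 1430 = 2673010.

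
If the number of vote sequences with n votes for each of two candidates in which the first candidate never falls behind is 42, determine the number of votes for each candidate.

5

Such ballot sequences with n votes each are counted by C_n, and C_5 = 42.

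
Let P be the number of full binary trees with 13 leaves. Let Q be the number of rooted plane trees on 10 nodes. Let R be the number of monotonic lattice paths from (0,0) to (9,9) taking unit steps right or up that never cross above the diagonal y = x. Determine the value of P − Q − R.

Full binary trees with 13 leaves have 13−1 = 12 internal nodes, so there are C_12 of them. So P = C_12 = 208012.
A rooted plane tree on 10 nodes has 9 edges, and such trees are counted by C_9. So Q = C_9 = 4862.
Monotone paths in an n×n grid that stay weakly below the diagonal are counted by C_n; here n = 9. So R = C_9 = 4862.
P − Q − R = 208012 − 4862 − 4862 = 198288.

198288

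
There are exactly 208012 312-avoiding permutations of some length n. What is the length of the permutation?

12

Permutations of [n] avoiding a fixed length-3 pattern are counted by C_n. Since C_12 = 208012, the index is 12.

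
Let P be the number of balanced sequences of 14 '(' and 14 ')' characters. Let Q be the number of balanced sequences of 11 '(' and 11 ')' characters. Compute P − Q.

2615654

Balanced strings of n pairs of brackets are counted by C_n; here n = 14. So P = C_14 = 2674440.
With 11 pairs the number of balanced bracket strings is the Catalan number C_11. So Q = C_11 = 58786.
P − Q = 2674440 − 58786 = 2615654.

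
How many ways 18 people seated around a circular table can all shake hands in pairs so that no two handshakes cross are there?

4862

Non-crossing handshake pairings of 2n people are counted by C_n; 18 people gives n = 9.
C_9 = C_8 · 2(2·8+1)/(8+2) = 1430 · 34/10 = 4862.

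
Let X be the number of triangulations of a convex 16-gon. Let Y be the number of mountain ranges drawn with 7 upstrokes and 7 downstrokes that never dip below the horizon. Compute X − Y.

2674011

A convex 16-gon is triangulated into 14 triangles, and the number of such triangulations is the Catalan number C_{16−2} = C_14. So X = C_14 = 2674440.
A Dyck path with 7 up-steps and 7 down-steps has semilength 7, so there are C_7 of them. So Y = C_7 = 429.
X − Y = 2674440 − 429 = 2674011.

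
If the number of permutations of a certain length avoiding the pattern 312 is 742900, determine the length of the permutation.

Permutations of [n] avoiding a fixed length-3 pattern are counted by C_n. The Catalan number equal to 742900 is C_13.

13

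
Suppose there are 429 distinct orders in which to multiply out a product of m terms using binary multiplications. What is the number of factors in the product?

8

Parenthesizations of m factors are counted by C_{m−1}. Since C_7 = 429, the index is 7.
So the index is 7, and the number of factors is 7 + 1 = 8.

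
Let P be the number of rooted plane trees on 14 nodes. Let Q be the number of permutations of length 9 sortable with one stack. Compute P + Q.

Rooted ordered (plane) trees on m nodes have m−1 edges and are counted by C_{m−1}; m = 14 gives C_13. So P = C_13 = 742900.
By Knuth's characterisation, the stack-sortable permutations of length 9 are the 231-avoiders, numbering C_9. So Q = C_9 = 4862.
P + Q = 742900 + 4862 = 747762.

747762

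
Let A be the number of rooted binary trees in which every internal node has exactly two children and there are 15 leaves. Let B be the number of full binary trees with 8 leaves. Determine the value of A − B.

Full binary trees with 15 leaves have 15−1 = 14 internal nodes, so there are C_14 of them. So A = C_14 = 2674440.
A full binary tree with L leaves has L−1 internal nodes and is counted by C_{L−1}; L = 8 gives C_7. So B = C_7 = 429.
A − B = 2674440 − 429 = 2674011.

2674011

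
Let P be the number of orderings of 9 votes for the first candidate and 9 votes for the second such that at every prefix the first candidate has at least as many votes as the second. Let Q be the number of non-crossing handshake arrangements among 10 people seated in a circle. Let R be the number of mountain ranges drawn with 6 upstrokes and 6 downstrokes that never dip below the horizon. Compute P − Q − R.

4688

Reading a vote for the leader as '(' and for the other as ')' turns such a sequence into a balanced string of 9 pairs, so the count is C_9. So P = C_9 = 4862.
With 10 = 2·5 people, non-crossing handshake pairings are non-crossing perfect matchings on a circle, counted by C_5. So Q = C_5 = 42.
Paths of 6 up- and 6 down-steps that never dip below the axis are Dyck paths; their count is C_6. So R = C_6 = 132.
P − Q − R = 4862 − 42 − 132 = 4688.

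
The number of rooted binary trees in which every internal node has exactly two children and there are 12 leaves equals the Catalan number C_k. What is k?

11

Full binary trees with 12 leaves have 12−1 = 11 internal nodes, so there are C_11 of them.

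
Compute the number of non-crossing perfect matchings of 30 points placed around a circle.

9694845

Non-crossing perfect matchings of 2n points on a circle are counted by C_n; with 30 points, n = 15.
C_15 = C_14 · 2(2·14+1)/(14+2) = 2674440 · 58/16 = 9694845.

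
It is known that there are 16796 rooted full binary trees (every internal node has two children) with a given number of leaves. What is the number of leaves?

11

Full binary trees with L leaves are counted by C_{L−1}. The Catalan number equal to 16796 is C_10.
So the index is 10, and the number of leaves is 10 + 1 = 11.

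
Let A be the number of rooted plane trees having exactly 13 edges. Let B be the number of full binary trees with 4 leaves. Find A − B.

742895

Rooted ordered trees with n edges are counted by C_n; here n = 13. So A = C_13 = 742900.
Full binary trees with 4 leaves have 4−1 = 3 internal nodes, so there are C_3 of them. So B = C_3 = 5.
A − B = 742900 − 5 = 742895.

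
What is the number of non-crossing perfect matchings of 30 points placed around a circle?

9694845

Non-crossing perfect matchings of 2n points on a circle are counted by C_n; with 30 points, n = 15.
C_15 = C(30,15)/16 = 155117520/16 = 9694845.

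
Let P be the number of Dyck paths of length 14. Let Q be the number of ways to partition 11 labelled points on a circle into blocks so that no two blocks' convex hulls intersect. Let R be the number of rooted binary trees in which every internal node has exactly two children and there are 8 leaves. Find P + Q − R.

Dyck paths of semilength n (length 2n) are counted by C_n; here n = 7. So P = C_7 = 429.
The non-crossing partitions of [11] form a lattice of size C_11. So Q = C_11 = 58786.
Full binary trees with 8 leaves have 8−1 = 7 internal nodes, so there are C_7 of them. So R = C_7 = 429.
P + Q − R = 429 + 58786 − 429 = 58786.

58786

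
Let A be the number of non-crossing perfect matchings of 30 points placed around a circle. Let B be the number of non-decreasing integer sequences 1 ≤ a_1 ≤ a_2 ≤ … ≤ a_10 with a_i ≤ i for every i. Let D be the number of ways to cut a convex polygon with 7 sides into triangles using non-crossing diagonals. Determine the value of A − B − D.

9678007

Pairing 30 circle points by 15 non-crossing chords gives C_15 matchings. So A = C_15 = 9694845.
Such sub-staircase sequences of length n are counted by C_n; here n = 10. So B = C_10 = 16796.
A convex 7-gon is triangulated into 5 triangles, and the number of such triangulations is the Catalan number C_{7−2} = C_5. So D = C_5 = 42.
A − B − D = 9694845 − 16796 − 42 = 9678007.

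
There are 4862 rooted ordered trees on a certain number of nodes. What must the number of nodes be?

10

Rooted ordered trees on m nodes are counted by C_{m−1}, and C_9 = 4862.
So the index is 9, and the number of nodes is 9 + 1 = 10.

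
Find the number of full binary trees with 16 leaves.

Full binary trees with 16 leaves have 16−1 = 15 internal nodes, so there are C_15 of them.
C_15 = C_14 · 2(2·14+1)/(14+2) = 2674440 · 58/16 = 9694845.

9694845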